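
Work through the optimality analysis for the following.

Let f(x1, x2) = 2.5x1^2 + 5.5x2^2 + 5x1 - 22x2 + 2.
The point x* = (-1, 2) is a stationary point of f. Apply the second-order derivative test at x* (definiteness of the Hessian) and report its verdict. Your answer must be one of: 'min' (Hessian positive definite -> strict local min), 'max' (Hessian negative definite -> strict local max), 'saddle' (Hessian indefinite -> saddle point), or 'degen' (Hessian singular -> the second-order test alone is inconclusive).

Compute the Hessian H = grad^2 f:
  H = [[5, 0], [0, 11]]
Verify stationarity: grad f(x*) = H x* + g = (0, 0).
Eigenvalues of H: 5, 11.
Both eigenvalues > 0, so H is positive definite -> x* is a strict local min.

min


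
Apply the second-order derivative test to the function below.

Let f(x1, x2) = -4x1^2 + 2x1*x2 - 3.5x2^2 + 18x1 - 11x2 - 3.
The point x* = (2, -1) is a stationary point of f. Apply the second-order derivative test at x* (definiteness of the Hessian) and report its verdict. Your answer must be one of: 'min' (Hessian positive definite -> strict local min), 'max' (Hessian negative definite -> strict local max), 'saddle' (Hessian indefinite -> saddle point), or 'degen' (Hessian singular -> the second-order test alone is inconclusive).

Compute the Hessian H = grad^2 f:
  H = [[-8, 2], [2, -7]]
Verify stationarity: grad f(x*) = H x* + g = (0, 0).
Eigenvalues of H: -9.5616, -5.4384.
Both eigenvalues < 0, so H is negative definite -> x* is a strict local max.

max


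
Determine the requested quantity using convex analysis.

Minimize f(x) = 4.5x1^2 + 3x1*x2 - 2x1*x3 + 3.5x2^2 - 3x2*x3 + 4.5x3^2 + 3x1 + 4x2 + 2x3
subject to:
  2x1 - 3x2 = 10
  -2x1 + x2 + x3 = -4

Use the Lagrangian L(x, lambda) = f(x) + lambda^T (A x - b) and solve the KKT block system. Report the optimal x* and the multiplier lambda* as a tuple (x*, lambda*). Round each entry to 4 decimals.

Form the Lagrangian:
  L(x, lambda) = (1/2) x^T Q x + c^T x + lambda^T (A x - b)
Stationarity (grad_x L = 0): Q x + c + A^T lambda = 0.
Primal feasibility: A x = b.

This gives the KKT block system:
  [ Q   A^T ] [ x     ]   [-c ]
  [ A    0  ] [ lambda ] = [ b ]

Solving the linear system:
  x*      = (0.4301, -3.0466, -0.0933)
  lambda* = (-8.399, -9.4404)
  f(x*)   = 17.5725

x* = (0.4301, -3.0466, -0.0933), lambda* = (-8.399, -9.4404)


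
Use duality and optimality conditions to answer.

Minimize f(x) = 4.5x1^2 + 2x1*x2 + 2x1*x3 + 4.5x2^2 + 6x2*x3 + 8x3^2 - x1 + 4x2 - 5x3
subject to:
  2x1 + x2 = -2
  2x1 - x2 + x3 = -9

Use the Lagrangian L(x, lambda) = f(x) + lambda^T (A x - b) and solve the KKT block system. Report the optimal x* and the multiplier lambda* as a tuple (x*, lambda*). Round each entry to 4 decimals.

Form the Lagrangian:
  L(x, lambda) = (1/2) x^T Q x + c^T x + lambda^T (A x - b)
Stationarity (grad_x L = 0): Q x + c + A^T lambda = 0.
Primal feasibility: A x = b.

This gives the KKT block system:
  [ Q   A^T ] [ x     ]   [-c ]
  [ A    0  ] [ lambda ] = [ b ]

Solving the linear system:
  x*      = (-2.4263, 2.8525, -1.2949)
  lambda* = (-3.5952, 13.4558)
  f(x*)   = 67.1113

x* = (-2.4263, 2.8525, -1.2949), lambda* = (-3.5952, 13.4558)


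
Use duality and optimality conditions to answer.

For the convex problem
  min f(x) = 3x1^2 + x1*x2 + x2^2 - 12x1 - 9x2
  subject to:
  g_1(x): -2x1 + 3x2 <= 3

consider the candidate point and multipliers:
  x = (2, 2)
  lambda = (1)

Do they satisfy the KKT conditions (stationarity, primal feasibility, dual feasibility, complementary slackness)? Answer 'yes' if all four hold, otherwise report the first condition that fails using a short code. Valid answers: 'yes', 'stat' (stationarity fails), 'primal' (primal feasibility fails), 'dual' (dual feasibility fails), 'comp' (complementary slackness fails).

Gradient of f: grad f(x) = Q x + c = (2, -3)
Constraint values g_i(x) = a_i^T x - b_i:
  g_1((2, 2)) = -1
Stationarity residual: grad f(x) + sum_i lambda_i a_i = (0, 0)
  -> stationarity OK
Primal feasibility (all g_i <= 0): OK
Dual feasibility (all lambda_i >= 0): OK
Complementary slackness (lambda_i * g_i(x) = 0 for all i): FAILS

Verdict: the first failing condition is complementary_slackness -> comp.

comp


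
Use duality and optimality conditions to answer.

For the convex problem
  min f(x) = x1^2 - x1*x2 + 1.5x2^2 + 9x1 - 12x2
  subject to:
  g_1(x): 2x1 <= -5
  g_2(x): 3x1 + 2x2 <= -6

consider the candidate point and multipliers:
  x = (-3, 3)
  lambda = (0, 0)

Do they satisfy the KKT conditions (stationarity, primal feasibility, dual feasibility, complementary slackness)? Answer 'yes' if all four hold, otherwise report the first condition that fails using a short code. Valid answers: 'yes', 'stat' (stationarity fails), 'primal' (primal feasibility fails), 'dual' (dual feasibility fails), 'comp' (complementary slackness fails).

Gradient of f: grad f(x) = Q x + c = (0, 0)
Constraint values g_i(x) = a_i^T x - b_i:
  g_1((-3, 3)) = -1
  g_2((-3, 3)) = 3
Stationarity residual: grad f(x) + sum_i lambda_i a_i = (0, 0)
  -> stationarity OK
Primal feasibility (all g_i <= 0): FAILS
Dual feasibility (all lambda_i >= 0): OK
Complementary slackness (lambda_i * g_i(x) = 0 for all i): OK

Verdict: the first failing condition is primal_feasibility -> primal.

primal


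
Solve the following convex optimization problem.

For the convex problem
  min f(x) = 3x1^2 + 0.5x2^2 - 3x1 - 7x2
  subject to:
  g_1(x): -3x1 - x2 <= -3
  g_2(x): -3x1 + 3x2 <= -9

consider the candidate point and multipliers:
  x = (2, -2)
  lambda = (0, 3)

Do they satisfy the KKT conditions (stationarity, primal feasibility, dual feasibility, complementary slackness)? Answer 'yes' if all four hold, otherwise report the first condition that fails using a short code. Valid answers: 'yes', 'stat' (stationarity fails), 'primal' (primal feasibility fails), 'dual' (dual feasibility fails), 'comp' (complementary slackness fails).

Gradient of f: grad f(x) = Q x + c = (9, -9)
Constraint values g_i(x) = a_i^T x - b_i:
  g_1((2, -2)) = -1
  g_2((2, -2)) = -3
Stationarity residual: grad f(x) + sum_i lambda_i a_i = (0, 0)
  -> stationarity OK
Primal feasibility (all g_i <= 0): OK
Dual feasibility (all lambda_i >= 0): OK
Complementary slackness (lambda_i * g_i(x) = 0 for all i): FAILS

Verdict: the first failing condition is complementary_slackness -> comp.

comp


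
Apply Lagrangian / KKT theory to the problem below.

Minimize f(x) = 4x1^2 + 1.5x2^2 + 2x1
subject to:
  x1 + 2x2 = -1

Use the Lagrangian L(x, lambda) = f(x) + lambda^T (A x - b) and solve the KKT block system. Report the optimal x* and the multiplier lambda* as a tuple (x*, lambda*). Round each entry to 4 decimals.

Form the Lagrangian:
  L(x, lambda) = (1/2) x^T Q x + c^T x + lambda^T (A x - b)
Stationarity (grad_x L = 0): Q x + c + A^T lambda = 0.
Primal feasibility: A x = b.

This gives the KKT block system:
  [ Q   A^T ] [ x     ]   [-c ]
  [ A    0  ] [ lambda ] = [ b ]

Solving the linear system:
  x*      = (-0.3143, -0.3429)
  lambda* = (0.5143)
  f(x*)   = -0.0571

x* = (-0.3143, -0.3429), lambda* = (0.5143)


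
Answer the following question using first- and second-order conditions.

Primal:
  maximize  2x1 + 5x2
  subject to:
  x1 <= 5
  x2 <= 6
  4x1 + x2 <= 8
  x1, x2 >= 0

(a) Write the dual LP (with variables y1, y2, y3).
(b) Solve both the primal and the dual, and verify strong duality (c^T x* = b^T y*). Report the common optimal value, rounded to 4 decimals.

The standard primal-dual pair for 'max c^T x s.t. A x <= b, x >= 0' is:
  Dual:  min b^T y  s.t.  A^T y >= c,  y >= 0.

So the dual LP is:
  minimize  5y1 + 6y2 + 8y3
  subject to:
    y1 + 4y3 >= 2
    y2 + y3 >= 5
    y1, y2, y3 >= 0

Solving the primal: x* = (0.5, 6).
  primal value c^T x* = 31.
Solving the dual: y* = (0, 4.5, 0.5).
  dual value b^T y* = 31.
Strong duality: c^T x* = b^T y*. Confirmed.

31


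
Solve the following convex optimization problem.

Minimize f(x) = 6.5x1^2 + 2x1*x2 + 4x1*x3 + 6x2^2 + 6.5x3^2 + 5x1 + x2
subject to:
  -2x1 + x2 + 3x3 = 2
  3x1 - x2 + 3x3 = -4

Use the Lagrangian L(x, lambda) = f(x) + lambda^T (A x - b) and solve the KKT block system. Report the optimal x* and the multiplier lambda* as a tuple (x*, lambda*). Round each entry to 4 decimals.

Form the Lagrangian:
  L(x, lambda) = (1/2) x^T Q x + c^T x + lambda^T (A x - b)
Stationarity (grad_x L = 0): Q x + c + A^T lambda = 0.
Primal feasibility: A x = b.

This gives the KKT block system:
  [ Q   A^T ] [ x     ]   [-c ]
  [ A    0  ] [ lambda ] = [ b ]

Solving the linear system:
  x*      = (-1.0604, 0.349, -0.1566)
  lambda* = (-0.4873, 2.5797)
  f(x*)   = 3.1702

x* = (-1.0604, 0.349, -0.1566), lambda* = (-0.4873, 2.5797)


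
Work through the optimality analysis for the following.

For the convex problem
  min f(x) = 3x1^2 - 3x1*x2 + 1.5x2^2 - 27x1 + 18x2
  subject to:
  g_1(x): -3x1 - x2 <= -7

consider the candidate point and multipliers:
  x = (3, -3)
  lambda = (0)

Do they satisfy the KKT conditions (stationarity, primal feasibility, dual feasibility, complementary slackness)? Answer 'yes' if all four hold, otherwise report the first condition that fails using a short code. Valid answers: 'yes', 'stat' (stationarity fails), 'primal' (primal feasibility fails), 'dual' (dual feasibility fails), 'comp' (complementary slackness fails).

Gradient of f: grad f(x) = Q x + c = (0, 0)
Constraint values g_i(x) = a_i^T x - b_i:
  g_1((3, -3)) = 1
Stationarity residual: grad f(x) + sum_i lambda_i a_i = (0, 0)
  -> stationarity OK
Primal feasibility (all g_i <= 0): FAILS
Dual feasibility (all lambda_i >= 0): OK
Complementary slackness (lambda_i * g_i(x) = 0 for all i): OK

Verdict: the first failing condition is primal_feasibility -> primal.

primal


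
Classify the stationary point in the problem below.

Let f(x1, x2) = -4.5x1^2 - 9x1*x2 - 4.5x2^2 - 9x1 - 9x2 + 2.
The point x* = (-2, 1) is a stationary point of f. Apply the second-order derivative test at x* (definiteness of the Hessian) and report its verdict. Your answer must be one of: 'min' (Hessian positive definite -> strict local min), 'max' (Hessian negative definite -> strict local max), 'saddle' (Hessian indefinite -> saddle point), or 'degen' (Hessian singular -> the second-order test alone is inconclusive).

Compute the Hessian H = grad^2 f:
  H = [[-9, -9], [-9, -9]]
Verify stationarity: grad f(x*) = H x* + g = (0, 0).
Eigenvalues of H: -18, 0.
H has a zero eigenvalue (singular; negative semidefinite but not definite), so H is neither positive definite, negative definite, nor indefinite. The second-order test alone is inconclusive -> degen.
(Indeed, f is constant along the null direction of H through x*, so x* is not a strict local extremum.)

degen


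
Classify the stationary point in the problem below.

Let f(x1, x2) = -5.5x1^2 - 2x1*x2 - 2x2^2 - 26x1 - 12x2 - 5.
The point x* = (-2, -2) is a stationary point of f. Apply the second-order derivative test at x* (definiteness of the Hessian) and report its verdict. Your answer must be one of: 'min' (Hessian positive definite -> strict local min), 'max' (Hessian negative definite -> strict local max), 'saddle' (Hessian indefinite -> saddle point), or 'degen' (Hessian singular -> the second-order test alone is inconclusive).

Compute the Hessian H = grad^2 f:
  H = [[-11, -2], [-2, -4]]
Verify stationarity: grad f(x*) = H x* + g = (0, 0).
Eigenvalues of H: -11.5311, -3.4689.
Both eigenvalues < 0, so H is negative definite -> x* is a strict local max.

max


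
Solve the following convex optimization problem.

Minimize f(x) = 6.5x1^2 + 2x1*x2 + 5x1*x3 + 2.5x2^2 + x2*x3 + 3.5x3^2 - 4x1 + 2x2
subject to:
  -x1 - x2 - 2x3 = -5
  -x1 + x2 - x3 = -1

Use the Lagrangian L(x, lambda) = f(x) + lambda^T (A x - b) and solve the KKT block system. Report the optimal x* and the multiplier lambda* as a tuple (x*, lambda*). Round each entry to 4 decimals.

Form the Lagrangian:
  L(x, lambda) = (1/2) x^T Q x + c^T x + lambda^T (A x - b)
Stationarity (grad_x L = 0): Q x + c + A^T lambda = 0.
Primal feasibility: A x = b.

This gives the KKT block system:
  [ Q   A^T ] [ x     ]   [-c ]
  [ A    0  ] [ lambda ] = [ b ]

Solving the linear system:
  x*      = (-0.0918, 0.9694, 2.0612)
  lambda* = (7.8878, -0.8367)
  f(x*)   = 20.4541

x* = (-0.0918, 0.9694, 2.0612), lambda* = (7.8878, -0.8367)


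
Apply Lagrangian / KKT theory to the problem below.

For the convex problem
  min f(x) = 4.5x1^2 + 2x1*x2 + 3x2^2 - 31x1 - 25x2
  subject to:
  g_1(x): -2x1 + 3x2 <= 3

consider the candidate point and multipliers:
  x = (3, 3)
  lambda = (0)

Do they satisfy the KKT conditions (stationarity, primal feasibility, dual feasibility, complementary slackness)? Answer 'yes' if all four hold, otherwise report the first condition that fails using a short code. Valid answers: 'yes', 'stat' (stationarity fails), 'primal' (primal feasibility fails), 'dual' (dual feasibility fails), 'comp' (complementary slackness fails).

Gradient of f: grad f(x) = Q x + c = (2, -1)
Constraint values g_i(x) = a_i^T x - b_i:
  g_1((3, 3)) = 0
Stationarity residual: grad f(x) + sum_i lambda_i a_i = (2, -1)
  -> stationarity FAILS
Primal feasibility (all g_i <= 0): OK
Dual feasibility (all lambda_i >= 0): OK
Complementary slackness (lambda_i * g_i(x) = 0 for all i): OK

Verdict: the first failing condition is stationarity -> stat.

stat


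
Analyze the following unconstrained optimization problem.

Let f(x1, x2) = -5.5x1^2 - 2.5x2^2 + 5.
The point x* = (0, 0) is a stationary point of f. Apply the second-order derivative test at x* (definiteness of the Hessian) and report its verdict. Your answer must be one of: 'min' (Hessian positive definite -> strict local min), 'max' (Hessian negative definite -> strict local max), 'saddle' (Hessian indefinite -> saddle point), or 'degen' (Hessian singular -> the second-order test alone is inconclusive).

Compute the Hessian H = grad^2 f:
  H = [[-11, 0], [0, -5]]
Verify stationarity: grad f(x*) = H x* + g = (0, 0).
Eigenvalues of H: -11, -5.
Both eigenvalues < 0, so H is negative definite -> x* is a strict local max.

max


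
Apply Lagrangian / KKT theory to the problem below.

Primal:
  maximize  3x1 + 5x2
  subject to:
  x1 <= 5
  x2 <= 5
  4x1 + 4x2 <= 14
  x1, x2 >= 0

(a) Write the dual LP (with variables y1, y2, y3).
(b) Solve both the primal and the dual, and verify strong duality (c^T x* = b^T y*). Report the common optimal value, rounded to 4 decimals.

The standard primal-dual pair for 'max c^T x s.t. A x <= b, x >= 0' is:
  Dual:  min b^T y  s.t.  A^T y >= c,  y >= 0.

So the dual LP is:
  minimize  5y1 + 5y2 + 14y3
  subject to:
    y1 + 4y3 >= 3
    y2 + 4y3 >= 5
    y1, y2, y3 >= 0

Solving the primal: x* = (0, 3.5).
  primal value c^T x* = 17.5.
Solving the dual: y* = (0, 0, 1.25).
  dual value b^T y* = 17.5.
Strong duality: c^T x* = b^T y*. Confirmed.

17.5


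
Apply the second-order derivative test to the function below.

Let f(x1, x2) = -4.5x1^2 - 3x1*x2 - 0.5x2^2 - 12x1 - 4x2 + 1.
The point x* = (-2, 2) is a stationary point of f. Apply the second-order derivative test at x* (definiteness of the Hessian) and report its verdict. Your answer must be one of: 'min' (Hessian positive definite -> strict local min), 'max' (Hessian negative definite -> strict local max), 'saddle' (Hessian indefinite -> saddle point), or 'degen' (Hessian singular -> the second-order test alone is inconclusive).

Compute the Hessian H = grad^2 f:
  H = [[-9, -3], [-3, -1]]
Verify stationarity: grad f(x*) = H x* + g = (0, 0).
Eigenvalues of H: -10, 0.
H has a zero eigenvalue (singular; negative semidefinite but not definite), so H is neither positive definite, negative definite, nor indefinite. The second-order test alone is inconclusive -> degen.
(Indeed, f is constant along the null direction of H through x*, so x* is not a strict local extremum.)

degen


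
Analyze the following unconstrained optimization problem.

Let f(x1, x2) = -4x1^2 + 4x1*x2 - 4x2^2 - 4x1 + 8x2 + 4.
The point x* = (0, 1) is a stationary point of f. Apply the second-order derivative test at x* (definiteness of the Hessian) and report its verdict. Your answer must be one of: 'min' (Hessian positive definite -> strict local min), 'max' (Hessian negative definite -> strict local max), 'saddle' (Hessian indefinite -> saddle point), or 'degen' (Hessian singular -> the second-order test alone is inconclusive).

Compute the Hessian H = grad^2 f:
  H = [[-8, 4], [4, -8]]
Verify stationarity: grad f(x*) = H x* + g = (0, 0).
Eigenvalues of H: -12, -4.
Both eigenvalues < 0, so H is negative definite -> x* is a strict local max.

max


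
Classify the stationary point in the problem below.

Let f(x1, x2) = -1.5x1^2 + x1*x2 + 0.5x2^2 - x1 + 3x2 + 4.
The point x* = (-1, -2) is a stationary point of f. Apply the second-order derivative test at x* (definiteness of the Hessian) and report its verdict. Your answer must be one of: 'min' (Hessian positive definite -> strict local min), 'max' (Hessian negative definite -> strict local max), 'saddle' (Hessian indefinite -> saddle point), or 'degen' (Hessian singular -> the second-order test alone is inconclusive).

Compute the Hessian H = grad^2 f:
  H = [[-3, 1], [1, 1]]
Verify stationarity: grad f(x*) = H x* + g = (0, 0).
Eigenvalues of H: -3.2361, 1.2361.
Eigenvalues have mixed signs, so H is indefinite -> x* is a saddle point.

saddle


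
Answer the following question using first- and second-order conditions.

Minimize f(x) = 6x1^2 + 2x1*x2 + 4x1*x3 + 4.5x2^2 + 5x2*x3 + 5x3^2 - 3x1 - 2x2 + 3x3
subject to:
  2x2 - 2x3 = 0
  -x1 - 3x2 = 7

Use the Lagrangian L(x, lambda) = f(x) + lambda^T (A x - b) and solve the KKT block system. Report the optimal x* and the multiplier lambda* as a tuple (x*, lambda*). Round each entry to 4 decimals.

Form the Lagrangian:
  L(x, lambda) = (1/2) x^T Q x + c^T x + lambda^T (A x - b)
Stationarity (grad_x L = 0): Q x + c + A^T lambda = 0.
Primal feasibility: A x = b.

This gives the KKT block system:
  [ Q   A^T ] [ x     ]   [-c ]
  [ A    0  ] [ lambda ] = [ b ]

Solving the linear system:
  x*      = (-0.4653, -2.1782, -2.1782)
  lambda* = (-15.7673, -21.6535)
  f(x*)   = 75.396

x* = (-0.4653, -2.1782, -2.1782), lambda* = (-15.7673, -21.6535)


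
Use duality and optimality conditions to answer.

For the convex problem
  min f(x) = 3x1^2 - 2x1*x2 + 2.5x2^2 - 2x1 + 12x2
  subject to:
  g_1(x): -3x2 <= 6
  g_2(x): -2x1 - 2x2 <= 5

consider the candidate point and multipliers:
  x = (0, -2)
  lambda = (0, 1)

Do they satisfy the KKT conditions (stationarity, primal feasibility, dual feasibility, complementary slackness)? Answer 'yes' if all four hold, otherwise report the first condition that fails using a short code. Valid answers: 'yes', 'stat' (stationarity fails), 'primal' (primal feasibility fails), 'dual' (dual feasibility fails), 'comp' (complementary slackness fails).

Gradient of f: grad f(x) = Q x + c = (2, 2)
Constraint values g_i(x) = a_i^T x - b_i:
  g_1((0, -2)) = 0
  g_2((0, -2)) = -1
Stationarity residual: grad f(x) + sum_i lambda_i a_i = (0, 0)
  -> stationarity OK
Primal feasibility (all g_i <= 0): OK
Dual feasibility (all lambda_i >= 0): OK
Complementary slackness (lambda_i * g_i(x) = 0 for all i): FAILS

Verdict: the first failing condition is complementary_slackness -> comp.

comp


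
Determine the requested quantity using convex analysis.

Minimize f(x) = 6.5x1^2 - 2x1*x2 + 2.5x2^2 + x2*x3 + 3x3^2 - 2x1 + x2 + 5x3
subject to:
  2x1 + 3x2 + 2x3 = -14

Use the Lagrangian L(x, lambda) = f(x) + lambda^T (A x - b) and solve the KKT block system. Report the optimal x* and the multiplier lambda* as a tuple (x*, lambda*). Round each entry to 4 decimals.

Form the Lagrangian:
  L(x, lambda) = (1/2) x^T Q x + c^T x + lambda^T (A x - b)
Stationarity (grad_x L = 0): Q x + c + A^T lambda = 0.
Primal feasibility: A x = b.

This gives the KKT block system:
  [ Q   A^T ] [ x     ]   [-c ]
  [ A    0  ] [ lambda ] = [ b ]

Solving the linear system:
  x*      = (-0.9497, -2.8259, -1.8114)
  lambda* = (4.3472)
  f(x*)   = 25.4386

x* = (-0.9497, -2.8259, -1.8114), lambda* = (4.3472)


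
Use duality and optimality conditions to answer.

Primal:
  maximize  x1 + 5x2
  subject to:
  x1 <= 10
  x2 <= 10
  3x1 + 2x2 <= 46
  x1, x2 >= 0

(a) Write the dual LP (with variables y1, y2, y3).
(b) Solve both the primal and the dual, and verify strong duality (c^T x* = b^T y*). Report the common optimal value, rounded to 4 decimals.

The standard primal-dual pair for 'max c^T x s.t. A x <= b, x >= 0' is:
  Dual:  min b^T y  s.t.  A^T y >= c,  y >= 0.

So the dual LP is:
  minimize  10y1 + 10y2 + 46y3
  subject to:
    y1 + 3y3 >= 1
    y2 + 2y3 >= 5
    y1, y2, y3 >= 0

Solving the primal: x* = (8.6667, 10).
  primal value c^T x* = 58.6667.
Solving the dual: y* = (0, 4.3333, 0.3333).
  dual value b^T y* = 58.6667.
Strong duality: c^T x* = b^T y*. Confirmed.

58.6667


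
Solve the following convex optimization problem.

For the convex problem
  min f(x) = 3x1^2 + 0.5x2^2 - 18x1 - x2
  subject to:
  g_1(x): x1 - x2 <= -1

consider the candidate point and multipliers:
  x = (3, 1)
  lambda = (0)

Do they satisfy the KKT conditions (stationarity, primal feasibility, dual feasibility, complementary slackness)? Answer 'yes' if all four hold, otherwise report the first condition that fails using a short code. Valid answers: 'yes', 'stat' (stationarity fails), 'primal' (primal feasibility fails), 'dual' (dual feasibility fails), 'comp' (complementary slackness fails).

Gradient of f: grad f(x) = Q x + c = (0, 0)
Constraint values g_i(x) = a_i^T x - b_i:
  g_1((3, 1)) = 3
Stationarity residual: grad f(x) + sum_i lambda_i a_i = (0, 0)
  -> stationarity OK
Primal feasibility (all g_i <= 0): FAILS
Dual feasibility (all lambda_i >= 0): OK
Complementary slackness (lambda_i * g_i(x) = 0 for all i): OK

Verdict: the first failing condition is primal_feasibility -> primal.

primal


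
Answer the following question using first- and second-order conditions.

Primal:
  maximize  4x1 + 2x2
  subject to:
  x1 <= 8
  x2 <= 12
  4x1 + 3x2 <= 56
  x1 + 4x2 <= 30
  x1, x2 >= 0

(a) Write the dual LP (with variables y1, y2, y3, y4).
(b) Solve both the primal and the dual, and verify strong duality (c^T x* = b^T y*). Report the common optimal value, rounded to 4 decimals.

The standard primal-dual pair for 'max c^T x s.t. A x <= b, x >= 0' is:
  Dual:  min b^T y  s.t.  A^T y >= c,  y >= 0.

So the dual LP is:
  minimize  8y1 + 12y2 + 56y3 + 30y4
  subject to:
    y1 + 4y3 + y4 >= 4
    y2 + 3y3 + 4y4 >= 2
    y1, y2, y3, y4 >= 0

Solving the primal: x* = (8, 5.5).
  primal value c^T x* = 43.
Solving the dual: y* = (3.5, 0, 0, 0.5).
  dual value b^T y* = 43.
Strong duality: c^T x* = b^T y*. Confirmed.

43


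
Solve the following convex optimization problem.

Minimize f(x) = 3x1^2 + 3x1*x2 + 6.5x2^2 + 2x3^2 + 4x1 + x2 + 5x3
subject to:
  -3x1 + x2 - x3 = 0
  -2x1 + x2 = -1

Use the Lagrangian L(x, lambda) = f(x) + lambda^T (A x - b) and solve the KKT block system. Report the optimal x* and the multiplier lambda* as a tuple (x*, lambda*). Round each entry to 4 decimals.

Form the Lagrangian:
  L(x, lambda) = (1/2) x^T Q x + c^T x + lambda^T (A x - b)
Stationarity (grad_x L = 0): Q x + c + A^T lambda = 0.
Primal feasibility: A x = b.

This gives the KKT block system:
  [ Q   A^T ] [ x     ]   [-c ]
  [ A    0  ] [ lambda ] = [ b ]

Solving the linear system:
  x*      = (0.3243, -0.3514, -1.3243)
  lambda* = (-0.2973, 2.8919)
  f(x*)   = -1.3919

x* = (0.3243, -0.3514, -1.3243), lambda* = (-0.2973, 2.8919)


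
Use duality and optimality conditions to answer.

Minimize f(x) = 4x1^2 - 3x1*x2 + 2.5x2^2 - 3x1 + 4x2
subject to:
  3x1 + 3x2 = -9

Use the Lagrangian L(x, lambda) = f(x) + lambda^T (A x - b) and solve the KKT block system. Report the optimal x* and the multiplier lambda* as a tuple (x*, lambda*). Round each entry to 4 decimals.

Form the Lagrangian:
  L(x, lambda) = (1/2) x^T Q x + c^T x + lambda^T (A x - b)
Stationarity (grad_x L = 0): Q x + c + A^T lambda = 0.
Primal feasibility: A x = b.

This gives the KKT block system:
  [ Q   A^T ] [ x     ]   [-c ]
  [ A    0  ] [ lambda ] = [ b ]

Solving the linear system:
  x*      = (-0.8947, -2.1053)
  lambda* = (1.2807)
  f(x*)   = 2.8947

x* = (-0.8947, -2.1053), lambda* = (1.2807)


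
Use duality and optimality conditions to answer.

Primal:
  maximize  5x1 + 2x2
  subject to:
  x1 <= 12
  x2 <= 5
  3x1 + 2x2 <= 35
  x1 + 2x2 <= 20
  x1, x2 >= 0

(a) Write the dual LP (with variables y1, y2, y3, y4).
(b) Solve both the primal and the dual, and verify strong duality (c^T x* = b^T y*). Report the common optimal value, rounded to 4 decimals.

The standard primal-dual pair for 'max c^T x s.t. A x <= b, x >= 0' is:
  Dual:  min b^T y  s.t.  A^T y >= c,  y >= 0.

So the dual LP is:
  minimize  12y1 + 5y2 + 35y3 + 20y4
  subject to:
    y1 + 3y3 + y4 >= 5
    y2 + 2y3 + 2y4 >= 2
    y1, y2, y3, y4 >= 0

Solving the primal: x* = (11.6667, 0).
  primal value c^T x* = 58.3333.
Solving the dual: y* = (0, 0, 1.6667, 0).
  dual value b^T y* = 58.3333.
Strong duality: c^T x* = b^T y*. Confirmed.

58.3333


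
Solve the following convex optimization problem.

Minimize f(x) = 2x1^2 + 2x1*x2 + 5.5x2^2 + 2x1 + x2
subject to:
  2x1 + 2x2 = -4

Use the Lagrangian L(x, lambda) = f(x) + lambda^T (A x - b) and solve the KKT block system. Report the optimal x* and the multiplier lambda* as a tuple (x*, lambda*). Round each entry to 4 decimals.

Form the Lagrangian:
  L(x, lambda) = (1/2) x^T Q x + c^T x + lambda^T (A x - b)
Stationarity (grad_x L = 0): Q x + c + A^T lambda = 0.
Primal feasibility: A x = b.

This gives the KKT block system:
  [ Q   A^T ] [ x     ]   [-c ]
  [ A    0  ] [ lambda ] = [ b ]

Solving the linear system:
  x*      = (-1.7273, -0.2727)
  lambda* = (2.7273)
  f(x*)   = 3.5909

x* = (-1.7273, -0.2727), lambda* = (2.7273)


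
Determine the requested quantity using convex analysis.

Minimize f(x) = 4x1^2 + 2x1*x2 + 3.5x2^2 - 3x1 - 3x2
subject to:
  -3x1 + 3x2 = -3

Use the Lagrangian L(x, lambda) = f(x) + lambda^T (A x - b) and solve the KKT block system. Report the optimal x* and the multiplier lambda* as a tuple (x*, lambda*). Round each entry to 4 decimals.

Form the Lagrangian:
  L(x, lambda) = (1/2) x^T Q x + c^T x + lambda^T (A x - b)
Stationarity (grad_x L = 0): Q x + c + A^T lambda = 0.
Primal feasibility: A x = b.

This gives the KKT block system:
  [ Q   A^T ] [ x     ]   [-c ]
  [ A    0  ] [ lambda ] = [ b ]

Solving the linear system:
  x*      = (0.7895, -0.2105)
  lambda* = (0.9649)
  f(x*)   = 0.5789

x* = (0.7895, -0.2105), lambda* = (0.9649)


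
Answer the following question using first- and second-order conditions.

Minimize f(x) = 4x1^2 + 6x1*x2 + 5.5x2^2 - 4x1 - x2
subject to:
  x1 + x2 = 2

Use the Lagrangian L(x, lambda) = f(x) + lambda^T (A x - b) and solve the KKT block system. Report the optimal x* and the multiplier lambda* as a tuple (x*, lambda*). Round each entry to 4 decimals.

Form the Lagrangian:
  L(x, lambda) = (1/2) x^T Q x + c^T x + lambda^T (A x - b)
Stationarity (grad_x L = 0): Q x + c + A^T lambda = 0.
Primal feasibility: A x = b.

This gives the KKT block system:
  [ Q   A^T ] [ x     ]   [-c ]
  [ A    0  ] [ lambda ] = [ b ]

Solving the linear system:
  x*      = (1.8571, 0.1429)
  lambda* = (-11.7143)
  f(x*)   = 7.9286

x* = (1.8571, 0.1429), lambda* = (-11.7143)


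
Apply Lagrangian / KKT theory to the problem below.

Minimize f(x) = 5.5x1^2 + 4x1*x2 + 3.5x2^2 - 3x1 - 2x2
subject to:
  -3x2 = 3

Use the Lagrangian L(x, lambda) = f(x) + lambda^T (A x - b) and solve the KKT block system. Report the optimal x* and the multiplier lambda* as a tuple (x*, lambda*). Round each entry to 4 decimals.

Form the Lagrangian:
  L(x, lambda) = (1/2) x^T Q x + c^T x + lambda^T (A x - b)
Stationarity (grad_x L = 0): Q x + c + A^T lambda = 0.
Primal feasibility: A x = b.

This gives the KKT block system:
  [ Q   A^T ] [ x     ]   [-c ]
  [ A    0  ] [ lambda ] = [ b ]

Solving the linear system:
  x*      = (0.6364, -1)
  lambda* = (-2.1515)
  f(x*)   = 3.2727

x* = (0.6364, -1), lambda* = (-2.1515)


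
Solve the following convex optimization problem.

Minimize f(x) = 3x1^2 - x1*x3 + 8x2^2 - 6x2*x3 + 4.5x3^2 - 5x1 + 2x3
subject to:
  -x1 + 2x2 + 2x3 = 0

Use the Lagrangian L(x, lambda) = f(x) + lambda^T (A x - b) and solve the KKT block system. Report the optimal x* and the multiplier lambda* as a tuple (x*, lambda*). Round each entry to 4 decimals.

Form the Lagrangian:
  L(x, lambda) = (1/2) x^T Q x + c^T x + lambda^T (A x - b)
Stationarity (grad_x L = 0): Q x + c + A^T lambda = 0.
Primal feasibility: A x = b.

This gives the KKT block system:
  [ Q   A^T ] [ x     ]   [-c ]
  [ A    0  ] [ lambda ] = [ b ]

Solving the linear system:
  x*      = (0.7124, 0.1792, 0.177)
  lambda* = (-0.9027)
  f(x*)   = -1.604

x* = (0.7124, 0.1792, 0.177), lambda* = (-0.9027)


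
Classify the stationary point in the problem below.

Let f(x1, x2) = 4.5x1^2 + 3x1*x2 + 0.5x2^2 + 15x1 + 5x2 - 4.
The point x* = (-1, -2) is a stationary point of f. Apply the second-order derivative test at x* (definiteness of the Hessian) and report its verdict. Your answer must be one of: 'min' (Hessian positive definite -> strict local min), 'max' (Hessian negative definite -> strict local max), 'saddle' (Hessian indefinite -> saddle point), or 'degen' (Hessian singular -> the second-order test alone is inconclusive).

Compute the Hessian H = grad^2 f:
  H = [[9, 3], [3, 1]]
Verify stationarity: grad f(x*) = H x* + g = (0, 0).
Eigenvalues of H: 0, 10.
H has a zero eigenvalue (singular; positive semidefinite but not definite), so H is neither positive definite, negative definite, nor indefinite. The second-order test alone is inconclusive -> degen.
(Indeed, f is constant along the null direction of H through x*, so x* is not a strict local extremum.)

degen


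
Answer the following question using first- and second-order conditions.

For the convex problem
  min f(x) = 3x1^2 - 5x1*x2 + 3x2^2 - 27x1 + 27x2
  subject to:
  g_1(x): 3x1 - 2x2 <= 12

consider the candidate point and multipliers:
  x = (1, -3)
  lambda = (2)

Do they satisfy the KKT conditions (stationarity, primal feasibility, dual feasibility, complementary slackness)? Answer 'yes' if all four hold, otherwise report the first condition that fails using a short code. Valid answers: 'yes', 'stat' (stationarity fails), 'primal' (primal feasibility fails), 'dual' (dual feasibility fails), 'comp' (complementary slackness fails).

Gradient of f: grad f(x) = Q x + c = (-6, 4)
Constraint values g_i(x) = a_i^T x - b_i:
  g_1((1, -3)) = -3
Stationarity residual: grad f(x) + sum_i lambda_i a_i = (0, 0)
  -> stationarity OK
Primal feasibility (all g_i <= 0): OK
Dual feasibility (all lambda_i >= 0): OK
Complementary slackness (lambda_i * g_i(x) = 0 for all i): FAILS

Verdict: the first failing condition is complementary_slackness -> comp.

comp


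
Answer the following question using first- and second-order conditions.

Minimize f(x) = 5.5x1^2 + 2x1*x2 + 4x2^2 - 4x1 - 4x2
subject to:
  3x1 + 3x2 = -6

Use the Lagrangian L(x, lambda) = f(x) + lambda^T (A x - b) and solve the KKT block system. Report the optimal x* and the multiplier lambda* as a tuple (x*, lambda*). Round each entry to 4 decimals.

Form the Lagrangian:
  L(x, lambda) = (1/2) x^T Q x + c^T x + lambda^T (A x - b)
Stationarity (grad_x L = 0): Q x + c + A^T lambda = 0.
Primal feasibility: A x = b.

This gives the KKT block system:
  [ Q   A^T ] [ x     ]   [-c ]
  [ A    0  ] [ lambda ] = [ b ]

Solving the linear system:
  x*      = (-0.8, -1.2)
  lambda* = (5.0667)
  f(x*)   = 19.2

x* = (-0.8, -1.2), lambda* = (5.0667)


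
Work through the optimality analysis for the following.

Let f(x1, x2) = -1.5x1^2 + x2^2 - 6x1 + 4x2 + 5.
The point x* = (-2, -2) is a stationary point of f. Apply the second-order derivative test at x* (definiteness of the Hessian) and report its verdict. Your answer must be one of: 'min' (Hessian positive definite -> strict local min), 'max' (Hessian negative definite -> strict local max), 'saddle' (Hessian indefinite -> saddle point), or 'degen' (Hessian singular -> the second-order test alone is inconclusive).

Compute the Hessian H = grad^2 f:
  H = [[-3, 0], [0, 2]]
Verify stationarity: grad f(x*) = H x* + g = (0, 0).
Eigenvalues of H: -3, 2.
Eigenvalues have mixed signs, so H is indefinite -> x* is a saddle point.

saddle


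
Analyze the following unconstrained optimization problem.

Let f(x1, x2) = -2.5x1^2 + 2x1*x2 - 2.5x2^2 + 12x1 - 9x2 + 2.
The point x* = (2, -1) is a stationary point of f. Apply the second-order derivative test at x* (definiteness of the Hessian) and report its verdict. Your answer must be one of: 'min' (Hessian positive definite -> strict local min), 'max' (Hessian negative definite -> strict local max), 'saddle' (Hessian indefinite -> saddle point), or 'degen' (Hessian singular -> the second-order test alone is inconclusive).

Compute the Hessian H = grad^2 f:
  H = [[-5, 2], [2, -5]]
Verify stationarity: grad f(x*) = H x* + g = (0, 0).
Eigenvalues of H: -7, -3.
Both eigenvalues < 0, so H is negative definite -> x* is a strict local max.

max


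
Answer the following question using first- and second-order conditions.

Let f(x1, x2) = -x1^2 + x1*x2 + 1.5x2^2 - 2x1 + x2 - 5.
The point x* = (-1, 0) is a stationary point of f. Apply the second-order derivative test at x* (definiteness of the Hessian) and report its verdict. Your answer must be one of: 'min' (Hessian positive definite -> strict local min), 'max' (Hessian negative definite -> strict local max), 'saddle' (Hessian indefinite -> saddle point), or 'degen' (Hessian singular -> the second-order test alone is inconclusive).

Compute the Hessian H = grad^2 f:
  H = [[-2, 1], [1, 3]]
Verify stationarity: grad f(x*) = H x* + g = (0, 0).
Eigenvalues of H: -2.1926, 3.1926.
Eigenvalues have mixed signs, so H is indefinite -> x* is a saddle point.

saddle


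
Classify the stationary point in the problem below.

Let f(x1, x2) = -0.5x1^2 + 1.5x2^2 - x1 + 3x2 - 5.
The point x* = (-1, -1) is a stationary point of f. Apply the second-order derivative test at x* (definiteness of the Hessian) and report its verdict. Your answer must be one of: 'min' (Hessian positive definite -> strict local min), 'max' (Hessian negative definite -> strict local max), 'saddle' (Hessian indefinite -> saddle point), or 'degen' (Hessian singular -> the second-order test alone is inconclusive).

Compute the Hessian H = grad^2 f:
  H = [[-1, 0], [0, 3]]
Verify stationarity: grad f(x*) = H x* + g = (0, 0).
Eigenvalues of H: -1, 3.
Eigenvalues have mixed signs, so H is indefinite -> x* is a saddle point.

saddle


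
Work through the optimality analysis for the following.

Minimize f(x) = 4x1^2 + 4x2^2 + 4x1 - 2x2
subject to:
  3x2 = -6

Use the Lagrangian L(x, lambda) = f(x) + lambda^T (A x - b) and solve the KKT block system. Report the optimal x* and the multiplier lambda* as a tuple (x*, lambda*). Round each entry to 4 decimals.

Form the Lagrangian:
  L(x, lambda) = (1/2) x^T Q x + c^T x + lambda^T (A x - b)
Stationarity (grad_x L = 0): Q x + c + A^T lambda = 0.
Primal feasibility: A x = b.

This gives the KKT block system:
  [ Q   A^T ] [ x     ]   [-c ]
  [ A    0  ] [ lambda ] = [ b ]

Solving the linear system:
  x*      = (-0.5, -2)
  lambda* = (6)
  f(x*)   = 19

x* = (-0.5, -2), lambda* = (6)


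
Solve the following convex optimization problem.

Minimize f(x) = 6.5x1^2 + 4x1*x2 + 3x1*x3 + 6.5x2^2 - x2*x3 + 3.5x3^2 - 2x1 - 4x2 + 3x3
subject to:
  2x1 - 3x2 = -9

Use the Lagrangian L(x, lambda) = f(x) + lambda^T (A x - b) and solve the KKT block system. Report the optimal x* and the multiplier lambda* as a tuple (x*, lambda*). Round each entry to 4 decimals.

Form the Lagrangian:
  L(x, lambda) = (1/2) x^T Q x + c^T x + lambda^T (A x - b)
Stationarity (grad_x L = 0): Q x + c + A^T lambda = 0.
Primal feasibility: A x = b.

This gives the KKT block system:
  [ Q   A^T ] [ x     ]   [-c ]
  [ A    0  ] [ lambda ] = [ b ]

Solving the linear system:
  x*      = (-1.4286, 2.0476, 0.4762)
  lambda* = (5.4762)
  f(x*)   = 22.6905

x* = (-1.4286, 2.0476, 0.4762), lambda* = (5.4762)


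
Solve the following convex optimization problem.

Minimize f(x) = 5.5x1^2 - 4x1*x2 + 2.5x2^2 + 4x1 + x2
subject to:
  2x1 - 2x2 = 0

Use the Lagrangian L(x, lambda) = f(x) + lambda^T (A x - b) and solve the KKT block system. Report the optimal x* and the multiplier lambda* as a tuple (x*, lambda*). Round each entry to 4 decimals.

Form the Lagrangian:
  L(x, lambda) = (1/2) x^T Q x + c^T x + lambda^T (A x - b)
Stationarity (grad_x L = 0): Q x + c + A^T lambda = 0.
Primal feasibility: A x = b.

This gives the KKT block system:
  [ Q   A^T ] [ x     ]   [-c ]
  [ A    0  ] [ lambda ] = [ b ]

Solving the linear system:
  x*      = (-0.625, -0.625)
  lambda* = (0.1875)
  f(x*)   = -1.5625

x* = (-0.625, -0.625), lambda* = (0.1875)


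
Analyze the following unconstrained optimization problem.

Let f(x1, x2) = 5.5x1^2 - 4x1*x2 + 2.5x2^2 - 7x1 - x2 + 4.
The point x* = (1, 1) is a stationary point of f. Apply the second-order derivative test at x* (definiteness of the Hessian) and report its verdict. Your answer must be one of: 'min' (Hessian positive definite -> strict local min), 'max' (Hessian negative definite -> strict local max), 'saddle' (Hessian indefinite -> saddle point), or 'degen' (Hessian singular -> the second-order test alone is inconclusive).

Compute the Hessian H = grad^2 f:
  H = [[11, -4], [-4, 5]]
Verify stationarity: grad f(x*) = H x* + g = (0, 0).
Eigenvalues of H: 3, 13.
Both eigenvalues > 0, so H is positive definite -> x* is a strict local min.

min


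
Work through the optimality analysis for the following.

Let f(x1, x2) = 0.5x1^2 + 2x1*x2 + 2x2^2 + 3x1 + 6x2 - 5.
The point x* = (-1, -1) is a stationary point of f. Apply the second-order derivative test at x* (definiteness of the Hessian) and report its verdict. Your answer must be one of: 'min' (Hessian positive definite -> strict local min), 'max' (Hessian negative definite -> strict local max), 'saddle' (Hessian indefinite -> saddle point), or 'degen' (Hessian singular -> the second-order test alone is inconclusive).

Compute the Hessian H = grad^2 f:
  H = [[1, 2], [2, 4]]
Verify stationarity: grad f(x*) = H x* + g = (0, 0).
Eigenvalues of H: 0, 5.
H has a zero eigenvalue (singular; positive semidefinite but not definite), so H is neither positive definite, negative definite, nor indefinite. The second-order test alone is inconclusive -> degen.
(Indeed, f is constant along the null direction of H through x*, so x* is not a strict local extremum.)

degen


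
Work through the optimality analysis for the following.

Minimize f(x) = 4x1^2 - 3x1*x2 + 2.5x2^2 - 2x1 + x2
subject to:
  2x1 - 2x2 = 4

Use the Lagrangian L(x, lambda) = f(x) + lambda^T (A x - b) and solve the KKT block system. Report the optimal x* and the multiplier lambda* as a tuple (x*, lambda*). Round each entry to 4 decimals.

Form the Lagrangian:
  L(x, lambda) = (1/2) x^T Q x + c^T x + lambda^T (A x - b)
Stationarity (grad_x L = 0): Q x + c + A^T lambda = 0.
Primal feasibility: A x = b.

This gives the KKT block system:
  [ Q   A^T ] [ x     ]   [-c ]
  [ A    0  ] [ lambda ] = [ b ]

Solving the linear system:
  x*      = (0.7143, -1.2857)
  lambda* = (-3.7857)
  f(x*)   = 6.2143

x* = (0.7143, -1.2857), lambda* = (-3.7857)


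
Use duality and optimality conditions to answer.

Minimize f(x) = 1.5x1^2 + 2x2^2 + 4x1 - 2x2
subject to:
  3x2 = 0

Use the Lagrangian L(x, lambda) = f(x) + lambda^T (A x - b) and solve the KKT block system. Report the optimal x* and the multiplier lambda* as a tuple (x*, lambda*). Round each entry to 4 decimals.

Form the Lagrangian:
  L(x, lambda) = (1/2) x^T Q x + c^T x + lambda^T (A x - b)
Stationarity (grad_x L = 0): Q x + c + A^T lambda = 0.
Primal feasibility: A x = b.

This gives the KKT block system:
  [ Q   A^T ] [ x     ]   [-c ]
  [ A    0  ] [ lambda ] = [ b ]

Solving the linear system:
  x*      = (-1.3333, 0)
  lambda* = (0.6667)
  f(x*)   = -2.6667

x* = (-1.3333, 0), lambda* = (0.6667)


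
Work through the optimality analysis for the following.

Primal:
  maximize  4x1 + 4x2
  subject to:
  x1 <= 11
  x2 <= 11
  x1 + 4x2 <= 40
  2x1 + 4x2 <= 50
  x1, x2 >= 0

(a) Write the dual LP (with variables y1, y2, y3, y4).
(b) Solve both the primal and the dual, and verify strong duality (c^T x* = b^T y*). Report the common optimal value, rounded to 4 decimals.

The standard primal-dual pair for 'max c^T x s.t. A x <= b, x >= 0' is:
  Dual:  min b^T y  s.t.  A^T y >= c,  y >= 0.

So the dual LP is:
  minimize  11y1 + 11y2 + 40y3 + 50y4
  subject to:
    y1 + y3 + 2y4 >= 4
    y2 + 4y3 + 4y4 >= 4
    y1, y2, y3, y4 >= 0

Solving the primal: x* = (11, 7).
  primal value c^T x* = 72.
Solving the dual: y* = (2, 0, 0, 1).
  dual value b^T y* = 72.
Strong duality: c^T x* = b^T y*. Confirmed.

72
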